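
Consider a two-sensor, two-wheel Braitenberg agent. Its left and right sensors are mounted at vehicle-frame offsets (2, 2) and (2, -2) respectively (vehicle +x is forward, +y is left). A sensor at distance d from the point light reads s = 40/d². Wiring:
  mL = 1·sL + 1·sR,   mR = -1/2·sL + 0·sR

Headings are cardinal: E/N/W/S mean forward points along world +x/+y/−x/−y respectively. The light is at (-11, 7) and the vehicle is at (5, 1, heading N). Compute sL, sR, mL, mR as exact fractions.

left sensor world pos  = (3, 3); dL² = 212
right sensor world pos = (7, 3); dR² = 340
sL = 40/212 = 10/53
sR = 40/340 = 2/17
mL = 1·sL + 1·sR = 276/901
mR = -1/2·sL + 0·sR = -5/53

10/53 2/17 276/901 -5/53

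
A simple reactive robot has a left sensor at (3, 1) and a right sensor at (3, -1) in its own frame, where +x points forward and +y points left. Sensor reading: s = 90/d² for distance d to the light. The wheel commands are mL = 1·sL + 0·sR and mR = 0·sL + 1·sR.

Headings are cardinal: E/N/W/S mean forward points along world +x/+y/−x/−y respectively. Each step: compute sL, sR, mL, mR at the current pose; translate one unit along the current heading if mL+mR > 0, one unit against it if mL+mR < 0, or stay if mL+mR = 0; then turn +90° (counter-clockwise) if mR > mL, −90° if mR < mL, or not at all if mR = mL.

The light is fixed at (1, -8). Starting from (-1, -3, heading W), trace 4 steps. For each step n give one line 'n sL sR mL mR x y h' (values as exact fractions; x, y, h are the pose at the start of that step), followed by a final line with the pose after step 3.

0 90/41 90/61 90/41 90/61 -1 -3 W
1 9/8 45/34 9/8 45/34 -2 -3 N
2 90/61 18/17 90/61 18/17 -2 -2 W
3 45/53 1 45/53 1 -3 -2 N
final -3 -1 W

n=0: pose=(-1,-3,W); sL=90/41, sR=90/61; mL=90/41, mR=90/61; mL+mR=9180/2501 → advance +1; mR−mL=-1800/2501 → turn -1·90°
n=1: pose=(-2,-3,N); sL=9/8, sR=45/34; mL=9/8, mR=45/34; mL+mR=333/136 → advance +1; mR−mL=27/136 → turn +1·90°
n=2: pose=(-2,-2,W); sL=90/61, sR=18/17; mL=90/61, mR=18/17; mL+mR=2628/1037 → advance +1; mR−mL=-432/1037 → turn -1·90°
n=3: pose=(-3,-2,N); sL=45/53, sR=1; mL=45/53, mR=1; mL+mR=98/53 → advance +1; mR−mL=8/53 → turn +1·90°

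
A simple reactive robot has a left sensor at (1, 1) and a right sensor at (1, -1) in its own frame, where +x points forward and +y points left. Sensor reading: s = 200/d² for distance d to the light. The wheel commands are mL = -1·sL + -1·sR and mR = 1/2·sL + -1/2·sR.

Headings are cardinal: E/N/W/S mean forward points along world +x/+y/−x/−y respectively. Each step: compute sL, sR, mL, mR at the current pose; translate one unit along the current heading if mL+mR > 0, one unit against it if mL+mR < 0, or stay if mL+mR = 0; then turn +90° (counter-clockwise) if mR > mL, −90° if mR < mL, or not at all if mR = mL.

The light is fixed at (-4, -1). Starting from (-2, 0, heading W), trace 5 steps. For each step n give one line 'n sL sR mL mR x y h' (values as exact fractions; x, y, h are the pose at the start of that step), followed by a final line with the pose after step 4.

n=0: pose=(-2,0,W); sL=200, sR=40; mL=-240, mR=80; mL+mR=-160 → advance -1; mR−mL=320 → turn +1·90°
n=1: pose=(-1,0,S); sL=25/2, sR=50; mL=-125/2, mR=-75/4; mL+mR=-325/4 → advance -1; mR−mL=175/4 → turn +1·90°
n=2: pose=(-1,1,E); sL=8, sR=200/17; mL=-336/17, mR=-32/17; mL+mR=-368/17 → advance -1; mR−mL=304/17 → turn +1·90°
n=3: pose=(-2,1,N); sL=20, sR=100/9; mL=-280/9, mR=40/9; mL+mR=-80/3 → advance -1; mR−mL=320/9 → turn +1·90°
n=4: pose=(-2,0,W); sL=200, sR=40; mL=-240, mR=80; mL+mR=-160 → advance -1; mR−mL=320 → turn +1·90°

0 200 40 -240 80 -2 0 W
1 25/2 50 -125/2 -75/4 -1 0 S
2 8 200/17 -336/17 -32/17 -1 1 E
3 20 100/9 -280/9 40/9 -2 1 N
4 200 40 -240 80 -2 0 W
final -1 0 S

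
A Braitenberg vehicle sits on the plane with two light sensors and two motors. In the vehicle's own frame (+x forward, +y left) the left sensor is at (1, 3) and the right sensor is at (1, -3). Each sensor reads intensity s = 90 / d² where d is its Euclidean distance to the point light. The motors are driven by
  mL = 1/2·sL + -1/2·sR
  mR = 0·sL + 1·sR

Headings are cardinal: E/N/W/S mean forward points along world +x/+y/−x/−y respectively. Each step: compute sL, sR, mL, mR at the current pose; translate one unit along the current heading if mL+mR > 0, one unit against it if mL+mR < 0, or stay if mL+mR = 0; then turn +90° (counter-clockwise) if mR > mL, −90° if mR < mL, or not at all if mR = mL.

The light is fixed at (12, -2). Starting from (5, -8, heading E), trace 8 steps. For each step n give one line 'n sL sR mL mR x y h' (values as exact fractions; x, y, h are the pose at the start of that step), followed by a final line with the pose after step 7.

0 2 10/13 8/13 10/13 5 -8 E
1 45/53 45/17 -810/901 45/17 6 -8 N
2 90/113 90/53 -2700/5989 90/53 6 -7 W
3 45/26 45/68 945/1768 45/68 5 -7 S
4 2 10/13 8/13 10/13 5 -8 E
5 45/53 45/17 -810/901 45/17 6 -8 N
6 90/113 90/53 -2700/5989 90/53 6 -7 W
7 45/26 45/68 945/1768 45/68 5 -7 S
final 5 -8 E

n=0: pose=(5,-8,E); sL=2, sR=10/13; mL=8/13, mR=10/13; mL+mR=18/13 → advance +1; mR−mL=2/13 → turn +1·90°
n=1: pose=(6,-8,N); sL=45/53, sR=45/17; mL=-810/901, mR=45/17; mL+mR=1575/901 → advance +1; mR−mL=3195/901 → turn +1·90°
n=2: pose=(6,-7,W); sL=90/113, sR=90/53; mL=-2700/5989, mR=90/53; mL+mR=7470/5989 → advance +1; mR−mL=12870/5989 → turn +1·90°
n=3: pose=(5,-7,S); sL=45/26, sR=45/68; mL=945/1768, mR=45/68; mL+mR=2115/1768 → advance +1; mR−mL=225/1768 → turn +1·90°
n=4: pose=(5,-8,E); sL=2, sR=10/13; mL=8/13, mR=10/13; mL+mR=18/13 → advance +1; mR−mL=2/13 → turn +1·90°
n=5: pose=(6,-8,N); sL=45/53, sR=45/17; mL=-810/901, mR=45/17; mL+mR=1575/901 → advance +1; mR−mL=3195/901 → turn +1·90°
n=6: pose=(6,-7,W); sL=90/113, sR=90/53; mL=-2700/5989, mR=90/53; mL+mR=7470/5989 → advance +1; mR−mL=12870/5989 → turn +1·90°
n=7: pose=(5,-7,S); sL=45/26, sR=45/68; mL=945/1768, mR=45/68; mL+mR=2115/1768 → advance +1; mR−mL=225/1768 → turn +1·90°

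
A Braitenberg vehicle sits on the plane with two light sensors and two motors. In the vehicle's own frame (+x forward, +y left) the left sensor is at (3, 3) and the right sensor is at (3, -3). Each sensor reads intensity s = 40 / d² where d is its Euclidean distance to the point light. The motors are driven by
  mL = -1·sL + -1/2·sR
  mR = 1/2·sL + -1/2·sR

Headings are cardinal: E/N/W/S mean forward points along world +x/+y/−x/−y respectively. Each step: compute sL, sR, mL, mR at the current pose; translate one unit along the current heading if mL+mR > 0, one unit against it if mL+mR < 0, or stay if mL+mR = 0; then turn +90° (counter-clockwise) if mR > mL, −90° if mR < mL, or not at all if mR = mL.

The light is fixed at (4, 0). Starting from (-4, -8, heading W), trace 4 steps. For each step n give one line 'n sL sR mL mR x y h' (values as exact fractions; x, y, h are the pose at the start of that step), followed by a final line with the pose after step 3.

n=0: pose=(-4,-8,W); sL=20/121, sR=20/73; mL=-2670/8833, mR=-480/8833; mL+mR=-3150/8833 → advance -1; mR−mL=30/121 → turn +1·90°
n=1: pose=(-3,-8,S); sL=40/137, sR=40/221; mL=-11580/30277, mR=1680/30277; mL+mR=-9900/30277 → advance -1; mR−mL=60/137 → turn +1·90°
n=2: pose=(-3,-7,E); sL=5/4, sR=10/29; mL=-165/116, mR=105/232; mL+mR=-225/232 → advance -1; mR−mL=15/8 → turn +1·90°
n=3: pose=(-4,-7,N); sL=40/137, sR=40/41; mL=-4380/5617, mR=-1920/5617; mL+mR=-6300/5617 → advance -1; mR−mL=60/137 → turn +1·90°

0 20/121 20/73 -2670/8833 -480/8833 -4 -8 W
1 40/137 40/221 -11580/30277 1680/30277 -3 -8 S
2 5/4 10/29 -165/116 105/232 -3 -7 E
3 40/137 40/41 -4380/5617 -1920/5617 -4 -7 N
final -4 -8 W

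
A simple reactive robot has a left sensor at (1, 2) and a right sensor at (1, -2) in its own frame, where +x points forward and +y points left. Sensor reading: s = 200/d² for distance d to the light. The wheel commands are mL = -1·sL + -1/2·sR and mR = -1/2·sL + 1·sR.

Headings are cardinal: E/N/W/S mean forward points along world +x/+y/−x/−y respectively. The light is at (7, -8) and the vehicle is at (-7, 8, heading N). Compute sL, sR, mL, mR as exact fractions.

left sensor world pos  = (-9, 9); dL² = 545
right sensor world pos = (-5, 9); dR² = 433
sL = 200/545 = 40/109
sR = 200/433 = 200/433
mL = -1·sL + -1/2·sR = -28220/47197
mR = -1/2·sL + 1·sR = 13140/47197

40/109 200/433 -28220/47197 13140/47197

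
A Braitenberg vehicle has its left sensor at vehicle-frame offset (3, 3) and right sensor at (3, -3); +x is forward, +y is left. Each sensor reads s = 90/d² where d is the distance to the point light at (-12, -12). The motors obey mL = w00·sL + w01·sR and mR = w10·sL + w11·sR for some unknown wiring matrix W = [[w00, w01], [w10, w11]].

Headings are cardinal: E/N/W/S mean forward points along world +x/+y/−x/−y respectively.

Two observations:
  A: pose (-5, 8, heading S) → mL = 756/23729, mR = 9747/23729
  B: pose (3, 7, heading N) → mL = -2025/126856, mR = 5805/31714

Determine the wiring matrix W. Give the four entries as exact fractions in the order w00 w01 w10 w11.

obs A: pose=(-5,8,S) → sL=90/389, sR=18/61, mL=756/23729, mR=9747/23729
obs B: pose=(3,7,N) → sL=45/314, sR=45/404, mL=-2025/126856, mR=5805/31714
sensor matrix S = [[90/389, 18/61], [45/314, 45/404]]; det S = -12430665/752541506
solve [mL_A; mL_B] = S·[w00; w01] and [mR_A; mR_B] = S·[w10; w11]:
  w00 = -1/2, w01 = 1/2, w10 = 1/2, w11 = 1

-1/2 1/2 1/2 1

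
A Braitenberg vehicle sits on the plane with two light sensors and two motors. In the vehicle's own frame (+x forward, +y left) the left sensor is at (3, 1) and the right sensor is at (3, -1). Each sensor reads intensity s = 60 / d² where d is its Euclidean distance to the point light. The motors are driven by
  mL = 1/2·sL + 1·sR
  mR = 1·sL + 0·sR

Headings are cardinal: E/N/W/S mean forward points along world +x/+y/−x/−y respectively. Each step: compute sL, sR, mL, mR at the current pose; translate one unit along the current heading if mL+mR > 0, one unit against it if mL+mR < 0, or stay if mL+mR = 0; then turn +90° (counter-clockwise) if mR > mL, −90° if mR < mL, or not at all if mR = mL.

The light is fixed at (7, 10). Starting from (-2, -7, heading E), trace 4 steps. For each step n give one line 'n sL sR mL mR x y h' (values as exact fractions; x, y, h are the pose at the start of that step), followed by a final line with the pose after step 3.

n=0: pose=(-2,-7,E); sL=15/73, sR=1/6; mL=59/219, mR=15/73; mL+mR=104/219 → advance +1; mR−mL=-14/219 → turn -1·90°
n=1: pose=(-1,-7,S); sL=60/449, sR=60/481; mL=41370/215969, mR=60/449; mL+mR=70230/215969 → advance +1; mR−mL=-12510/215969 → turn -1·90°
n=2: pose=(-1,-8,W); sL=30/241, sR=6/41; mL=2061/9881, mR=30/241; mL+mR=3291/9881 → advance +1; mR−mL=-831/9881 → turn -1·90°
n=3: pose=(-2,-8,N); sL=12/65, sR=60/289; mL=5634/18785, mR=12/65; mL+mR=9102/18785 → advance +1; mR−mL=-2166/18785 → turn -1·90°

0 15/73 1/6 59/219 15/73 -2 -7 E
1 60/449 60/481 41370/215969 60/449 -1 -7 S
2 30/241 6/41 2061/9881 30/241 -1 -8 W
3 12/65 60/289 5634/18785 12/65 -2 -8 N
final -2 -7 E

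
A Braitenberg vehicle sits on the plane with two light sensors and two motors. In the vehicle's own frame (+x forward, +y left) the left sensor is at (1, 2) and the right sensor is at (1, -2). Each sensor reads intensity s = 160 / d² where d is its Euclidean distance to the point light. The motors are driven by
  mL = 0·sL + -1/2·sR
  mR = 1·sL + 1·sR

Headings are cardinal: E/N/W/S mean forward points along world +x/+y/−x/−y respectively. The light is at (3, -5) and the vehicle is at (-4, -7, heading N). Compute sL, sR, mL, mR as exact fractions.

80/41 80/13 -40/13 4320/533

left sensor world pos  = (-6, -6); dL² = 82
right sensor world pos = (-2, -6); dR² = 26
sL = 160/82 = 80/41
sR = 160/26 = 80/13
mL = 0·sL + -1/2·sR = -40/13
mR = 1·sL + 1·sR = 4320/533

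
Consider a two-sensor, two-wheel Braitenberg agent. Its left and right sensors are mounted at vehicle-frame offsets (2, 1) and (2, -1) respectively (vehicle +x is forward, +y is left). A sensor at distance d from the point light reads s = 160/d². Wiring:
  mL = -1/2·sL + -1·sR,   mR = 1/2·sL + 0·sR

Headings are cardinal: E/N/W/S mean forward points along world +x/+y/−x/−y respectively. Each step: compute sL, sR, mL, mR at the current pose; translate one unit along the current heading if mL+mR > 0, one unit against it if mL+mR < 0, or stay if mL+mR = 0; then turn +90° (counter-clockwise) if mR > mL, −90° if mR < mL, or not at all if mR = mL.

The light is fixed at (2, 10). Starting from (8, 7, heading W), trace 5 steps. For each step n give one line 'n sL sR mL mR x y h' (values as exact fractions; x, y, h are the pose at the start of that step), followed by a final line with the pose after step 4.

n=0: pose=(8,7,W); sL=5, sR=8; mL=-21/2, mR=5/2; mL+mR=-8 → advance -1; mR−mL=13 → turn +1·90°
n=1: pose=(9,7,S); sL=160/89, sR=160/61; mL=-19120/5429, mR=80/89; mL+mR=-160/61 → advance -1; mR−mL=24000/5429 → turn +1·90°
n=2: pose=(9,8,E); sL=80/41, sR=16/9; mL=-1016/369, mR=40/41; mL+mR=-16/9 → advance -1; mR−mL=1376/369 → turn +1·90°
n=3: pose=(8,8,N); sL=32/5, sR=160/49; mL=-1584/245, mR=16/5; mL+mR=-160/49 → advance -1; mR−mL=2368/245 → turn +1·90°
n=4: pose=(8,7,W); sL=5, sR=8; mL=-21/2, mR=5/2; mL+mR=-8 → advance -1; mR−mL=13 → turn +1·90°

0 5 8 -21/2 5/2 8 7 W
1 160/89 160/61 -19120/5429 80/89 9 7 S
2 80/41 16/9 -1016/369 40/41 9 8 E
3 32/5 160/49 -1584/245 16/5 8 8 N
4 5 8 -21/2 5/2 8 7 W
final 9 7 S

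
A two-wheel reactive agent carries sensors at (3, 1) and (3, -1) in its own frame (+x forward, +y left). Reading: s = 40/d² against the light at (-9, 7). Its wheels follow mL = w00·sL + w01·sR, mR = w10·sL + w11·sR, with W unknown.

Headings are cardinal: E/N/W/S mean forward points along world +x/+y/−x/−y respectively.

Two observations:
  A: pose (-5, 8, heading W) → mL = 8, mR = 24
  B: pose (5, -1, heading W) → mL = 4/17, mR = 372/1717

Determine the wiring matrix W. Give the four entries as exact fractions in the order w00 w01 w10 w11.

obs A: pose=(-5,8,W) → sL=40, sR=8, mL=8, mR=24
obs B: pose=(5,-1,W) → sL=20/101, sR=4/17, mL=4/17, mR=372/1717
sensor matrix S = [[40, 8], [20/101, 4/17]]; det S = 13440/1717
solve [mL_A; mL_B] = S·[w00; w01] and [mR_A; mR_B] = S·[w10; w11]:
  w00 = 0, w01 = 1, w10 = 1/2, w11 = 1/2

0 1 1/2 1/2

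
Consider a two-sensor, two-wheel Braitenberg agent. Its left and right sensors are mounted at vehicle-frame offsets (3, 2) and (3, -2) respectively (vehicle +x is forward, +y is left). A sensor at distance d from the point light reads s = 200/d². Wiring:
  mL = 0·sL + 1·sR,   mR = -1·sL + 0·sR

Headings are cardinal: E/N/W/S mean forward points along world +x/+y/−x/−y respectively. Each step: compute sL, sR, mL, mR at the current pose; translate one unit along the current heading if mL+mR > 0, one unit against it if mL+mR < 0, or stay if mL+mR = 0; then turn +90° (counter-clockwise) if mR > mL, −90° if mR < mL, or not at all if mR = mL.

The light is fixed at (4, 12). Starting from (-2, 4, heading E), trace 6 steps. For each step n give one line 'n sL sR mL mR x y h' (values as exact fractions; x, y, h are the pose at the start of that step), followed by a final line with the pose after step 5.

n=0: pose=(-2,4,E); sL=40/9, sR=200/109; mL=200/109, mR=-40/9; mL+mR=-2560/981 → advance -1; mR−mL=-6160/981 → turn -1·90°
n=1: pose=(-3,4,S); sL=100/73, sR=100/101; mL=100/101, mR=-100/73; mL+mR=-2800/7373 → advance -1; mR−mL=-17400/7373 → turn -1·90°
n=2: pose=(-3,5,W); sL=200/181, sR=8/5; mL=8/5, mR=-200/181; mL+mR=448/905 → advance +1; mR−mL=-2448/905 → turn -1·90°
n=3: pose=(-4,5,N); sL=50/29, sR=50/13; mL=50/13, mR=-50/29; mL+mR=800/377 → advance +1; mR−mL=-2100/377 → turn -1·90°
n=4: pose=(-4,6,E); sL=200/41, sR=200/89; mL=200/89, mR=-200/41; mL+mR=-9600/3649 → advance -1; mR−mL=-26000/3649 → turn -1·90°
n=5: pose=(-5,6,S); sL=20/13, sR=100/101; mL=100/101, mR=-20/13; mL+mR=-720/1313 → advance -1; mR−mL=-3320/1313 → turn -1·90°

0 40/9 200/109 200/109 -40/9 -2 4 E
1 100/73 100/101 100/101 -100/73 -3 4 S
2 200/181 8/5 8/5 -200/181 -3 5 W
3 50/29 50/13 50/13 -50/29 -4 5 N
4 200/41 200/89 200/89 -200/41 -4 6 E
5 20/13 100/101 100/101 -20/13 -5 6 S
final -5 7 W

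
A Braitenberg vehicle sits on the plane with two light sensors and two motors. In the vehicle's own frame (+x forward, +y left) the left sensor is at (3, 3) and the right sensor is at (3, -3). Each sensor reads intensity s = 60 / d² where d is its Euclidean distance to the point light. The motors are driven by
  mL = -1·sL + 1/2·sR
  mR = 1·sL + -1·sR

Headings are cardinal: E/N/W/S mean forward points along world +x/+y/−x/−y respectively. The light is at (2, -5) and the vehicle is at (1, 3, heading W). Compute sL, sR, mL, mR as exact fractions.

60/41 60/137 -6990/5617 5760/5617

left sensor world pos  = (-2, 0); dL² = 41
right sensor world pos = (-2, 6); dR² = 137
sL = 60/41 = 60/41
sR = 60/137 = 60/137
mL = -1·sL + 1/2·sR = -6990/5617
mR = 1·sL + -1·sR = 5760/5617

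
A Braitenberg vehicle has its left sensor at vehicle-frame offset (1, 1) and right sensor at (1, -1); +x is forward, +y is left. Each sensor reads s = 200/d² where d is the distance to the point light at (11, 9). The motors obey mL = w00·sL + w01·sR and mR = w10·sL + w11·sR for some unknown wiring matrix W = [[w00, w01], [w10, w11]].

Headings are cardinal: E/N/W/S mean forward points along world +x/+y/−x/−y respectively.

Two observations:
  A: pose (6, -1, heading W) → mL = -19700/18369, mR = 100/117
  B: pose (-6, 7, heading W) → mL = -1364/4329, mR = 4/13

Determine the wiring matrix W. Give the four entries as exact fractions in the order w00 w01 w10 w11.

1/2 -1 0 1/2

obs A: pose=(6,-1,W) → sL=200/157, sR=200/117, mL=-19700/18369, mR=100/117
obs B: pose=(-6,7,W) → sL=200/333, sR=8/13, mL=-1364/4329, mR=4/13
sensor matrix S = [[200/157, 200/117], [200/333, 8/13]]; det S = -1484800/6116877
solve [mL_A; mL_B] = S·[w00; w01] and [mR_A; mR_B] = S·[w10; w11]:
  w00 = 1/2, w01 = -1, w10 = 0, w11 = 1/2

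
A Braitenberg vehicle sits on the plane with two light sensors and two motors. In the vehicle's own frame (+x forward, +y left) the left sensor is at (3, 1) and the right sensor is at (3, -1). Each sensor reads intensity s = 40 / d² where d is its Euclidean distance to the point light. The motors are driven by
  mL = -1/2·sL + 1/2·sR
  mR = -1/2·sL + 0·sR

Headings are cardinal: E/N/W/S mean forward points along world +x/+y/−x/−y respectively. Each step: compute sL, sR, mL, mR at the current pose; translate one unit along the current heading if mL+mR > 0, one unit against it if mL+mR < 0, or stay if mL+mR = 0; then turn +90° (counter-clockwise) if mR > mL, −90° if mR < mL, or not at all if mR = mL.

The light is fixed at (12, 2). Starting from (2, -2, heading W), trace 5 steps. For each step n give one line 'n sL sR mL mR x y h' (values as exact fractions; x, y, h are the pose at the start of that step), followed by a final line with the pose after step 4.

n=0: pose=(2,-2,W); sL=20/97, sR=20/89; mL=80/8633, mR=-10/97; mL+mR=-810/8633 → advance -1; mR−mL=-10/89 → turn -1·90°
n=1: pose=(3,-2,N); sL=40/101, sR=8/13; mL=144/1313, mR=-20/101; mL+mR=-116/1313 → advance -1; mR−mL=-4/13 → turn -1·90°
n=2: pose=(3,-3,E); sL=10/13, sR=5/9; mL=-25/234, mR=-5/13; mL+mR=-115/234 → advance -1; mR−mL=-5/18 → turn -1·90°
n=3: pose=(2,-3,S); sL=8/29, sR=8/37; mL=-32/1073, mR=-4/29; mL+mR=-180/1073 → advance -1; mR−mL=-4/37 → turn -1·90°
n=4: pose=(2,-2,W); sL=20/97, sR=20/89; mL=80/8633, mR=-10/97; mL+mR=-810/8633 → advance -1; mR−mL=-10/89 → turn -1·90°

0 20/97 20/89 80/8633 -10/97 2 -2 W
1 40/101 8/13 144/1313 -20/101 3 -2 N
2 10/13 5/9 -25/234 -5/13 3 -3 E
3 8/29 8/37 -32/1073 -4/29 2 -3 S
4 20/97 20/89 80/8633 -10/97 2 -2 W
final 3 -2 N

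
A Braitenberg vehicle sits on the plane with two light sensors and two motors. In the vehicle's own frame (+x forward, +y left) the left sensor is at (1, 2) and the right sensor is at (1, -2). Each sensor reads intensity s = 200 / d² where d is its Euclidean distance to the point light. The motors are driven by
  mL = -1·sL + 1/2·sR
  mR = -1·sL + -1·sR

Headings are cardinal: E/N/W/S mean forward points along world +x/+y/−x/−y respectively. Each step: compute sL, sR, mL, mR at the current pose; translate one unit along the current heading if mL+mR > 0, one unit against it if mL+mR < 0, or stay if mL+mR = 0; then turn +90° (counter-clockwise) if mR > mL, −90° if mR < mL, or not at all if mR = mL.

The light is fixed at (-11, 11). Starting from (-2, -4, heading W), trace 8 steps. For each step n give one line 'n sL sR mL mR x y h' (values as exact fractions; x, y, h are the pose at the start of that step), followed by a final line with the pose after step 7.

0 200/353 200/233 -11300/82249 -117200/82249 -2 -4 W
1 10/13 10/17 -105/221 -300/221 -1 -4 N
2 200/317 40/89 -11460/28213 -30480/28213 -1 -5 E
3 20/41 100/169 -1330/6929 -7480/6929 -2 -5 S
4 200/353 200/233 -11300/82249 -117200/82249 -2 -4 W
5 10/13 10/17 -105/221 -300/221 -1 -4 N
6 200/317 40/89 -11460/28213 -30480/28213 -1 -5 E
7 20/41 100/169 -1330/6929 -7480/6929 -2 -5 S
final -2 -4 W

n=0: pose=(-2,-4,W); sL=200/353, sR=200/233; mL=-11300/82249, mR=-117200/82249; mL+mR=-128500/82249 → advance -1; mR−mL=-300/233 → turn -1·90°
n=1: pose=(-1,-4,N); sL=10/13, sR=10/17; mL=-105/221, mR=-300/221; mL+mR=-405/221 → advance -1; mR−mL=-15/17 → turn -1·90°
n=2: pose=(-1,-5,E); sL=200/317, sR=40/89; mL=-11460/28213, mR=-30480/28213; mL+mR=-41940/28213 → advance -1; mR−mL=-60/89 → turn -1·90°
n=3: pose=(-2,-5,S); sL=20/41, sR=100/169; mL=-1330/6929, mR=-7480/6929; mL+mR=-8810/6929 → advance -1; mR−mL=-150/169 → turn -1·90°
n=4: pose=(-2,-4,W); sL=200/353, sR=200/233; mL=-11300/82249, mR=-117200/82249; mL+mR=-128500/82249 → advance -1; mR−mL=-300/233 → turn -1·90°
n=5: pose=(-1,-4,N); sL=10/13, sR=10/17; mL=-105/221, mR=-300/221; mL+mR=-405/221 → advance -1; mR−mL=-15/17 → turn -1·90°
n=6: pose=(-1,-5,E); sL=200/317, sR=40/89; mL=-11460/28213, mR=-30480/28213; mL+mR=-41940/28213 → advance -1; mR−mL=-60/89 → turn -1·90°
n=7: pose=(-2,-5,S); sL=20/41, sR=100/169; mL=-1330/6929, mR=-7480/6929; mL+mR=-8810/6929 → advance -1; mR−mL=-150/169 → turn -1·90°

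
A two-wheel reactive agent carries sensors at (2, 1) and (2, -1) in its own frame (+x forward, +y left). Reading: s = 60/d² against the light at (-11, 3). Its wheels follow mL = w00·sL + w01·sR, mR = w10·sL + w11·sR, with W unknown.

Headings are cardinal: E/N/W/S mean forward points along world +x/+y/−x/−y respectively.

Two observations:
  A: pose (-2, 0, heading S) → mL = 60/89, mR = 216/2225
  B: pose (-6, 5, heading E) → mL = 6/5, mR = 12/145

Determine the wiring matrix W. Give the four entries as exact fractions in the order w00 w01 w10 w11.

obs A: pose=(-2,0,S) → sL=12/25, sR=60/89, mL=60/89, mR=216/2225
obs B: pose=(-6,5,E) → sL=30/29, sR=6/5, mL=6/5, mR=12/145
sensor matrix S = [[12/25, 60/89], [30/29, 6/5]]; det S = -39168/322625
solve [mL_A; mL_B] = S·[w00; w01] and [mR_A; mR_B] = S·[w10; w11]:
  w00 = 0, w01 = 1, w10 = -1/2, w11 = 1/2

0 1 -1/2 1/2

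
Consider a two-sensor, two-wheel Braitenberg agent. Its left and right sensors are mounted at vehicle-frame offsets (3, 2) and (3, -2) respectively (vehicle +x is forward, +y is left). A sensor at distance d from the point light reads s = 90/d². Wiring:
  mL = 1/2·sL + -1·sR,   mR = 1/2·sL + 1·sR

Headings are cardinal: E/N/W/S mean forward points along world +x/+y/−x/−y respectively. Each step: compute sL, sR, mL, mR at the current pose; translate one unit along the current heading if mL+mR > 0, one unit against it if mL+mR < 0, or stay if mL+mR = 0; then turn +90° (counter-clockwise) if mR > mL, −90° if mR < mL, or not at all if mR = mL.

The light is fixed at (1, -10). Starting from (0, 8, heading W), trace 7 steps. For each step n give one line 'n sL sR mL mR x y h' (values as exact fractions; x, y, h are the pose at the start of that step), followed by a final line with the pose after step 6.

0 45/136 45/208 -45/884 675/1768 0 8 W
1 2/5 90/241 -209/1205 691/1205 -1 8 S
2 45/181 45/113 -11205/40906 21375/40906 -1 7 E
3 90/409 90/401 -18765/164009 54855/164009 0 7 N
4 45/136 45/208 -45/884 675/1768 0 8 W
5 2/5 90/241 -209/1205 691/1205 -1 8 S
6 45/181 45/113 -11205/40906 21375/40906 -1 7 E
final 0 7 N

n=0: pose=(0,8,W); sL=45/136, sR=45/208; mL=-45/884, mR=675/1768; mL+mR=45/136 → advance +1; mR−mL=45/104 → turn +1·90°
n=1: pose=(-1,8,S); sL=2/5, sR=90/241; mL=-209/1205, mR=691/1205; mL+mR=2/5 → advance +1; mR−mL=180/241 → turn +1·90°
n=2: pose=(-1,7,E); sL=45/181, sR=45/113; mL=-11205/40906, mR=21375/40906; mL+mR=45/181 → advance +1; mR−mL=90/113 → turn +1·90°
n=3: pose=(0,7,N); sL=90/409, sR=90/401; mL=-18765/164009, mR=54855/164009; mL+mR=90/409 → advance +1; mR−mL=180/401 → turn +1·90°
n=4: pose=(0,8,W); sL=45/136, sR=45/208; mL=-45/884, mR=675/1768; mL+mR=45/136 → advance +1; mR−mL=45/104 → turn +1·90°
n=5: pose=(-1,8,S); sL=2/5, sR=90/241; mL=-209/1205, mR=691/1205; mL+mR=2/5 → advance +1; mR−mL=180/241 → turn +1·90°
n=6: pose=(-1,7,E); sL=45/181, sR=45/113; mL=-11205/40906, mR=21375/40906; mL+mR=45/181 → advance +1; mR−mL=90/113 → turn +1·90°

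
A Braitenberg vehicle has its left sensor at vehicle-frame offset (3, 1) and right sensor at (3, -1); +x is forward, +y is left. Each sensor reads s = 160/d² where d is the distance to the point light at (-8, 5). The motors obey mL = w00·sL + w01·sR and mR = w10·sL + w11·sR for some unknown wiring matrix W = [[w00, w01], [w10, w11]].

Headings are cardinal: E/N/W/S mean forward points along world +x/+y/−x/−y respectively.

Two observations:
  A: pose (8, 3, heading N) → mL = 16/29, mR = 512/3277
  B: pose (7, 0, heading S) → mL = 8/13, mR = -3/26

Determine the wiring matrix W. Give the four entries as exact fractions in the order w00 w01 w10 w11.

0 1 1 -1

obs A: pose=(8,3,N) → sL=80/113, sR=16/29, mL=16/29, mR=512/3277
obs B: pose=(7,0,S) → sL=1/2, sR=8/13, mL=8/13, mR=-3/26
sensor matrix S = [[80/113, 16/29], [1/2, 8/13]]; det S = 6808/42601
solve [mL_A; mL_B] = S·[w00; w01] and [mR_A; mR_B] = S·[w10; w11]:
  w00 = 0, w01 = 1, w10 = 1, w11 = -1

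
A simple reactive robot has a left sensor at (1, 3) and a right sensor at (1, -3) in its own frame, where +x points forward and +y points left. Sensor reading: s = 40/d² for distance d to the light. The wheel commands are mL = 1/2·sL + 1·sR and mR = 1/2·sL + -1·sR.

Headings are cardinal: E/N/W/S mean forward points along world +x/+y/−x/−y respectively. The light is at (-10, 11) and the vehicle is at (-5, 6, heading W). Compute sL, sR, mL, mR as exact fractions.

1/2 2 9/4 -7/4

left sensor world pos  = (-6, 3); dL² = 80
right sensor world pos = (-6, 9); dR² = 20
sL = 40/80 = 1/2
sR = 40/20 = 2
mL = 1/2·sL + 1·sR = 9/4
mR = 1/2·sL + -1·sR = -7/4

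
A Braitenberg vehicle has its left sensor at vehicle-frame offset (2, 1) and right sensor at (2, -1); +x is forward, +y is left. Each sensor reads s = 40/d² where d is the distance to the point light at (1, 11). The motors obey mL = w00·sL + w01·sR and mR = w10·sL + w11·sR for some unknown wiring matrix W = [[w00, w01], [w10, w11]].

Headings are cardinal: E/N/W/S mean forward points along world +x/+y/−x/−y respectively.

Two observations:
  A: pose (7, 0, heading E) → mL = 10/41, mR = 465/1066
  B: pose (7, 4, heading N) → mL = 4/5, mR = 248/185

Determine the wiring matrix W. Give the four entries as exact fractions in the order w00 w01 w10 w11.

obs A: pose=(7,0,E) → sL=10/41, sR=5/26, mL=10/41, mR=465/1066
obs B: pose=(7,4,N) → sL=4/5, sR=20/37, mL=4/5, mR=248/185
sensor matrix S = [[10/41, 5/26], [4/5, 20/37]]; det S = -434/19721
solve [mL_A; mL_B] = S·[w00; w01] and [mR_A; mR_B] = S·[w10; w11]:
  w00 = 1, w01 = 0, w10 = 1, w11 = 1

1 0 1 1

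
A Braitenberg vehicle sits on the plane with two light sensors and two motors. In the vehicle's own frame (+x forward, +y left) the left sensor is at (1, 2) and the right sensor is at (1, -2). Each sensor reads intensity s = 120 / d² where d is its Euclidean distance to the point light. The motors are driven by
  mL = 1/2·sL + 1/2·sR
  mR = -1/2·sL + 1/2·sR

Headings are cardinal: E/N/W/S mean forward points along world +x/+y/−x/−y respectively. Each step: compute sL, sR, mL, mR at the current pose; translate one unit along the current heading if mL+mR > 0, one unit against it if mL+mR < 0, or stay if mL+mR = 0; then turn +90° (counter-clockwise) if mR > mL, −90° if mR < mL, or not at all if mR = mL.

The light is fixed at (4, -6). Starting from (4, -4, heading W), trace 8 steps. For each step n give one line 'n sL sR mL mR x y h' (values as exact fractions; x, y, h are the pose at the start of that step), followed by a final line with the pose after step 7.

n=0: pose=(4,-4,W); sL=120, sR=120/17; mL=1080/17, mR=-960/17; mL+mR=120/17 → advance +1; mR−mL=-120 → turn -1·90°
n=1: pose=(3,-4,N); sL=20/3, sR=12; mL=28/3, mR=8/3; mL+mR=12 → advance +1; mR−mL=-20/3 → turn -1·90°
n=2: pose=(3,-3,E); sL=24/5, sR=120; mL=312/5, mR=288/5; mL+mR=120 → advance +1; mR−mL=-24/5 → turn -1·90°
n=3: pose=(4,-3,S); sL=15, sR=15; mL=15, mR=0; mL+mR=15 → advance +1; mR−mL=-15 → turn -1·90°
n=4: pose=(4,-4,W); sL=120, sR=120/17; mL=1080/17, mR=-960/17; mL+mR=120/17 → advance +1; mR−mL=-120 → turn -1·90°
n=5: pose=(3,-4,N); sL=20/3, sR=12; mL=28/3, mR=8/3; mL+mR=12 → advance +1; mR−mL=-20/3 → turn -1·90°
n=6: pose=(3,-3,E); sL=24/5, sR=120; mL=312/5, mR=288/5; mL+mR=120 → advance +1; mR−mL=-24/5 → turn -1·90°
n=7: pose=(4,-3,S); sL=15, sR=15; mL=15, mR=0; mL+mR=15 → advance +1; mR−mL=-15 → turn -1·90°

0 120 120/17 1080/17 -960/17 4 -4 W
1 20/3 12 28/3 8/3 3 -4 N
2 24/5 120 312/5 288/5 3 -3 E
3 15 15 15 0 4 -3 S
4 120 120/17 1080/17 -960/17 4 -4 W
5 20/3 12 28/3 8/3 3 -4 N
6 24/5 120 312/5 288/5 3 -3 E
7 15 15 15 0 4 -3 S
final 4 -4 W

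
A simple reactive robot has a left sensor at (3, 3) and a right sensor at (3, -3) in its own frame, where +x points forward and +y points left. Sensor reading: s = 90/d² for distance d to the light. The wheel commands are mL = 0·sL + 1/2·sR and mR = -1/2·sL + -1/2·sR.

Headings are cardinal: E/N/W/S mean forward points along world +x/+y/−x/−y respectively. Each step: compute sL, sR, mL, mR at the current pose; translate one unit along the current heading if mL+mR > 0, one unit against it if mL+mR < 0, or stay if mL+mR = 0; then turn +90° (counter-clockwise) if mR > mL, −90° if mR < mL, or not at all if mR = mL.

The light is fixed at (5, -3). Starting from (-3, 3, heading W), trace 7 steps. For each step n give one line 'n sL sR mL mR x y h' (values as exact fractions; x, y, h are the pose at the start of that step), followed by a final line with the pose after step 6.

0 9/13 45/101 45/202 -747/1313 -3 3 W
1 90/181 90/97 45/97 -12510/17557 -2 3 N
2 9/8 9/2 9/4 -45/16 -2 2 E
3 90/29 18/25 9/25 -1386/725 -3 2 S
4 9/13 45/101 45/202 -747/1313 -3 3 W
5 90/181 90/97 45/97 -12510/17557 -2 3 N
6 9/8 9/2 9/4 -45/16 -2 2 E
final -3 2 S

n=0: pose=(-3,3,W); sL=9/13, sR=45/101; mL=45/202, mR=-747/1313; mL+mR=-9/26 → advance -1; mR−mL=-2079/2626 → turn -1·90°
n=1: pose=(-2,3,N); sL=90/181, sR=90/97; mL=45/97, mR=-12510/17557; mL+mR=-45/181 → advance -1; mR−mL=-20655/17557 → turn -1·90°
n=2: pose=(-2,2,E); sL=9/8, sR=9/2; mL=9/4, mR=-45/16; mL+mR=-9/16 → advance -1; mR−mL=-81/16 → turn -1·90°
n=3: pose=(-3,2,S); sL=90/29, sR=18/25; mL=9/25, mR=-1386/725; mL+mR=-45/29 → advance -1; mR−mL=-1647/725 → turn -1·90°
n=4: pose=(-3,3,W); sL=9/13, sR=45/101; mL=45/202, mR=-747/1313; mL+mR=-9/26 → advance -1; mR−mL=-2079/2626 → turn -1·90°
n=5: pose=(-2,3,N); sL=90/181, sR=90/97; mL=45/97, mR=-12510/17557; mL+mR=-45/181 → advance -1; mR−mL=-20655/17557 → turn -1·90°
n=6: pose=(-2,2,E); sL=9/8, sR=9/2; mL=9/4, mR=-45/16; mL+mR=-9/16 → advance -1; mR−mL=-81/16 → turn -1·90°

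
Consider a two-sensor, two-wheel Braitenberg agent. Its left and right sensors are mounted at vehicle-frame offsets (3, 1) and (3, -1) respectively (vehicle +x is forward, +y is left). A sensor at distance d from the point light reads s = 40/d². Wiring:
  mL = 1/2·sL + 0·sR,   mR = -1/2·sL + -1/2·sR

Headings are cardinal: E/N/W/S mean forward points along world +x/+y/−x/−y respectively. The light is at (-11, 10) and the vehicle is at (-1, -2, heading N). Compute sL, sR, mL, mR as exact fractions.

left sensor world pos  = (-2, 1); dL² = 162
right sensor world pos = (0, 1); dR² = 202
sL = 40/162 = 20/81
sR = 40/202 = 20/101
mL = 1/2·sL + 0·sR = 10/81
mR = -1/2·sL + -1/2·sR = -1820/8181

20/81 20/101 10/81 -1820/8181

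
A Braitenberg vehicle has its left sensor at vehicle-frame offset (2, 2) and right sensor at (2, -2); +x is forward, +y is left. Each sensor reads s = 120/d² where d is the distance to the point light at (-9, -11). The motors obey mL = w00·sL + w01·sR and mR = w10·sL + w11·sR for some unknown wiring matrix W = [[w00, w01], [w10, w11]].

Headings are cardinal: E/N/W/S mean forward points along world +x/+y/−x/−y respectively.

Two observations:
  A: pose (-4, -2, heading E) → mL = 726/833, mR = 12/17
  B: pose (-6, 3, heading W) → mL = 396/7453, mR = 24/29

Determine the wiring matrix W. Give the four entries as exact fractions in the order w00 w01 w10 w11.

obs A: pose=(-4,-2,E) → sL=12/17, sR=60/49, mL=726/833, mR=12/17
obs B: pose=(-6,3,W) → sL=24/29, sR=120/257, mL=396/7453, mR=24/29
sensor matrix S = [[12/17, 60/49], [24/29, 120/257]]; det S = -4245120/6208349
solve [mL_A; mL_B] = S·[w00; w01] and [mR_A; mR_B] = S·[w10; w11]:
  w00 = -1/2, w01 = 1, w10 = 1, w11 = 0

-1/2 1 1 0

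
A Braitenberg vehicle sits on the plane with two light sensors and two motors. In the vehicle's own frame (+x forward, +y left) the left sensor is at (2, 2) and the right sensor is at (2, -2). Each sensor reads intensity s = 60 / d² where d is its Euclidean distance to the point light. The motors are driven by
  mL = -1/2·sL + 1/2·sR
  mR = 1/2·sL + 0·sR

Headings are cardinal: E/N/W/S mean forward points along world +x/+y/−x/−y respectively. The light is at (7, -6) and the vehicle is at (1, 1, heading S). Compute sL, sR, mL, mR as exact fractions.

left sensor world pos  = (3, -1); dL² = 41
right sensor world pos = (-1, -1); dR² = 89
sL = 60/41 = 60/41
sR = 60/89 = 60/89
mL = -1/2·sL + 1/2·sR = -1440/3649
mR = 1/2·sL + 0·sR = 30/41

60/41 60/89 -1440/3649 30/41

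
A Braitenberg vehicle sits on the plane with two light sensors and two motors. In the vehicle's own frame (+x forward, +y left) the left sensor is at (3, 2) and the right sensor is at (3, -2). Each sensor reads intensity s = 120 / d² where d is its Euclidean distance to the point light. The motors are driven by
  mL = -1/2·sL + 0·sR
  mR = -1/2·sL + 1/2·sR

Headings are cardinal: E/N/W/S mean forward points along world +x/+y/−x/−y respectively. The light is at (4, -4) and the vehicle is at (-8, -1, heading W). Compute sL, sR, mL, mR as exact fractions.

60/113 12/25 -30/113 -72/2825

left sensor world pos  = (-11, -3); dL² = 226
right sensor world pos = (-11, 1); dR² = 250
sL = 120/226 = 60/113
sR = 120/250 = 12/25
mL = -1/2·sL + 0·sR = -30/113
mR = -1/2·sL + 1/2·sR = -72/2825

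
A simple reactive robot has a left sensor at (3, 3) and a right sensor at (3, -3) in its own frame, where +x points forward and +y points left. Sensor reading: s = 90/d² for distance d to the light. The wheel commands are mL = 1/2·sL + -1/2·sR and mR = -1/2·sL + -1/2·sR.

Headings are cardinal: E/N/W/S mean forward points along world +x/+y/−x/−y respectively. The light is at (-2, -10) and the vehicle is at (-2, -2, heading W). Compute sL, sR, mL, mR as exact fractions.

left sensor world pos  = (-5, -5); dL² = 34
right sensor world pos = (-5, 1); dR² = 130
sL = 90/34 = 45/17
sR = 90/130 = 9/13
mL = 1/2·sL + -1/2·sR = 216/221
mR = -1/2·sL + -1/2·sR = -369/221

45/17 9/13 216/221 -369/221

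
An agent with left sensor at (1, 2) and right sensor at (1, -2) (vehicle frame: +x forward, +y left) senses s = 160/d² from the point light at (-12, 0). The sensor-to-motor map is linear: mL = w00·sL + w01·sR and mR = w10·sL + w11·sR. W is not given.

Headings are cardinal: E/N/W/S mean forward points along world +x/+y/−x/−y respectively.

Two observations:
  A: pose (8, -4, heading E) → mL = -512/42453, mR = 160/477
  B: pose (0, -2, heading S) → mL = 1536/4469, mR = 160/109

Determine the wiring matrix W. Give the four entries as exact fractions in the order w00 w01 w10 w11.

obs A: pose=(8,-4,E) → sL=32/89, sR=160/477, mL=-512/42453, mR=160/477
obs B: pose=(0,-2,S) → sL=32/41, sR=160/109, mL=1536/4469, mR=160/109
sensor matrix S = [[32/89, 160/477], [32/41, 160/109]]; det S = 50462720/189722457
solve [mL_A; mL_B] = S·[w00; w01] and [mR_A; mR_B] = S·[w10; w11]:
  w00 = -1/2, w01 = 1/2, w10 = 0, w11 = 1

-1/2 1/2 0 1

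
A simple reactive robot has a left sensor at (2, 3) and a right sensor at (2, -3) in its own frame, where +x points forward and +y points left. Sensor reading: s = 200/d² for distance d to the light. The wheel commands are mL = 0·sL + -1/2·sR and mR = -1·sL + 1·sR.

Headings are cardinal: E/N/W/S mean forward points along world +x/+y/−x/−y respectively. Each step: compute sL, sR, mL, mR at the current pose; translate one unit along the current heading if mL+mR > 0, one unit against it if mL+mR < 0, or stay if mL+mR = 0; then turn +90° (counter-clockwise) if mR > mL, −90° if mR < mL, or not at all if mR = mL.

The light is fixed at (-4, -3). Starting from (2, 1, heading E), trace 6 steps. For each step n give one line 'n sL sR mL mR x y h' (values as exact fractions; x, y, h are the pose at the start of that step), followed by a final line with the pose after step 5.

0 200/113 40/13 -20/13 1920/1469 2 1 E
1 5 2 -1 -3 1 1 N
2 40/17 200/49 -100/49 1440/833 1 0 E
3 100/13 100/37 -50/37 -2400/481 0 0 N
4 200/61 200/37 -100/37 4800/2257 0 -1 E
5 25/2 50/13 -25/13 -225/26 -1 -1 N
final -1 -2 E

n=0: pose=(2,1,E); sL=200/113, sR=40/13; mL=-20/13, mR=1920/1469; mL+mR=-340/1469 → advance -1; mR−mL=4180/1469 → turn +1·90°
n=1: pose=(1,1,N); sL=5, sR=2; mL=-1, mR=-3; mL+mR=-4 → advance -1; mR−mL=-2 → turn -1·90°
n=2: pose=(1,0,E); sL=40/17, sR=200/49; mL=-100/49, mR=1440/833; mL+mR=-260/833 → advance -1; mR−mL=3140/833 → turn +1·90°
n=3: pose=(0,0,N); sL=100/13, sR=100/37; mL=-50/37, mR=-2400/481; mL+mR=-3050/481 → advance -1; mR−mL=-1750/481 → turn -1·90°
n=4: pose=(0,-1,E); sL=200/61, sR=200/37; mL=-100/37, mR=4800/2257; mL+mR=-1300/2257 → advance -1; mR−mL=10900/2257 → turn +1·90°
n=5: pose=(-1,-1,N); sL=25/2, sR=50/13; mL=-25/13, mR=-225/26; mL+mR=-275/26 → advance -1; mR−mL=-175/26 → turn -1·90°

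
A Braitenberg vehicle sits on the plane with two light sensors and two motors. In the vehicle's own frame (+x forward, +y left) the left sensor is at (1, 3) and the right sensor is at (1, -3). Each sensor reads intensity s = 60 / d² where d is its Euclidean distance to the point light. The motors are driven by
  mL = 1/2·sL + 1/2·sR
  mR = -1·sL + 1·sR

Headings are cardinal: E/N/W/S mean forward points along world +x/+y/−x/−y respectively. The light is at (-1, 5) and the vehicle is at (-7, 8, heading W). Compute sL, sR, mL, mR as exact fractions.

left sensor world pos  = (-8, 5); dL² = 49
right sensor world pos = (-8, 11); dR² = 85
sL = 60/49 = 60/49
sR = 60/85 = 12/17
mL = 1/2·sL + 1/2·sR = 804/833
mR = -1·sL + 1·sR = -432/833

60/49 12/17 804/833 -432/833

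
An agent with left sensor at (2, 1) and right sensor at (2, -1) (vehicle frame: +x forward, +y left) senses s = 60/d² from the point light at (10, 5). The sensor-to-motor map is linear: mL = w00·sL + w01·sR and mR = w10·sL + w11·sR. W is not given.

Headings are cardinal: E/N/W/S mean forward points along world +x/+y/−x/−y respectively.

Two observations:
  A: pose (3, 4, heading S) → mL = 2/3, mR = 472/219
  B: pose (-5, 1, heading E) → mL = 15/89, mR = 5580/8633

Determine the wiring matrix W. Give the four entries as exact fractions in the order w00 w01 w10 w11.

obs A: pose=(3,4,S) → sL=4/3, sR=60/73, mL=2/3, mR=472/219
obs B: pose=(-5,1,E) → sL=30/89, sR=30/97, mL=15/89, mR=5580/8633
sensor matrix S = [[4/3, 60/73], [30/89, 30/97]]; det S = 85280/630209
solve [mL_A; mL_B] = S·[w00; w01] and [mR_A; mR_B] = S·[w10; w11]:
  w00 = 1/2, w01 = 0, w10 = 1, w11 = 1

1/2 0 1 1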